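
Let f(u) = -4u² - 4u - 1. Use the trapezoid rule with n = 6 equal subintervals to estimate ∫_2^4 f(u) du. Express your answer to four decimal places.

-100.8148

Δu = (4 − 2)/6 = 1/3.
f(2) = -25, f(7/3) = -289/9, f(8/3) = -361/9, f(3) = -49, f(10/3) = -529/9, f(11/3) = -625/9, f(4) = -81.
T_6 = (Δu/2)·[f(u_0) + 2f(u_1) + ... + 2f(u_{5}) + f(u_6)].
Sum ≈ -100.8148.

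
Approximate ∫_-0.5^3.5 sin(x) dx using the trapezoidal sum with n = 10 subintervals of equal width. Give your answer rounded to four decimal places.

Δx = (3.5 − (-0.5))/10 = 0.4.
f(-0.5) ≈ -0.4794, f(-0.1) ≈ -0.0998, f(0.3) ≈ 0.2955, f(0.7) ≈ 0.6442, f(1.1) ≈ 0.8912, f(1.5) ≈ 0.9975, f(1.9) ≈ 0.9463, f(2.3) ≈ 0.7457, f(2.7) ≈ 0.4274, f(3.1) ≈ 0.0416, f(3.5) ≈ -0.3508.
T_10 = (Δx/2)·[f(x_0) + 2f(x_1) + ... + 2f(x_{9}) + f(x_10)].
Sum ≈ 1.7898.

1.7898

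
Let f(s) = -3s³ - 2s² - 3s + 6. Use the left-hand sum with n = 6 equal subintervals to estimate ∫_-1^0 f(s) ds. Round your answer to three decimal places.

7.928

Δs = (0 − (-1))/6 = 1/6.
Left endpoints: -1, -5/6, -2/3, -0.5, -1/3, -1/6.
f(-1) = 10, f(-5/6) = 637/72, f(-2/3) = 8, f(-0.5) = 7.375, f(-1/3) = 62/9, f(-1/6) = 155/24.
Sum = Δs · [f(-1) + f(-5/6) + f(-2/3) + ...].
Sum ≈ 7.928.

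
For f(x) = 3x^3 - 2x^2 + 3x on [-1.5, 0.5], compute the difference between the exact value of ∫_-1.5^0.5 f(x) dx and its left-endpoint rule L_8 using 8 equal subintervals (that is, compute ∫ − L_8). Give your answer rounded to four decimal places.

Exact integral: ∫_-1.5^0.5 f(x) dx ≈ -9.083333.
L_8 = -11.78125.
Error ≈ -9.083333 − (-11.78125) ≈ 2.6979.

2.6979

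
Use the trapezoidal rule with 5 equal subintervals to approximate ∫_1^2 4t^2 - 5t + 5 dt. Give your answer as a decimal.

6.86

Δt = (2 − 1)/5 = 0.2.
f(1) = 4, f(1.2) = 4.76, f(1.4) = 5.84, f(1.6) = 7.24, f(1.8) = 8.96, f(2) = 11.
T_5 = (Δt/2)·[f(t_0) + 2f(t_1) + ... + 2f(t_{4}) + f(t_5)].
Sum = 6.86.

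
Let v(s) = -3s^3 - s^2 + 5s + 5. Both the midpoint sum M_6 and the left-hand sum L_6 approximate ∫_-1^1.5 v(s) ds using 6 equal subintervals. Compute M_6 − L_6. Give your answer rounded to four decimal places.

M_6 ≈ 11.237341.
L_6 ≈ 11.275318.
M_6 − L_6 ≈ -0.0380.

-0.0380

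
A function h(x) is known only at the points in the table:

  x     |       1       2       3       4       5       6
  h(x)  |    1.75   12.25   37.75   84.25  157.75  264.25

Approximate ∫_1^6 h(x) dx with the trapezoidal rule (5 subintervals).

Δx = 1.
T_5 = (1/2)·[1.75 + 2·12.25 + 2·37.75 + 2·84.25 + 2·157.75 + 264.25] = 425.

425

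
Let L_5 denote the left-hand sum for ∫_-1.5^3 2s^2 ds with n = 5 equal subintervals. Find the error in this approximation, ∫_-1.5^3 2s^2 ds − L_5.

Exact integral: ∫_-1.5^3 f(s) ds = 20.25.
L_5 = 15.39.
Error = 20.25 − 15.39 = 4.86.

4.86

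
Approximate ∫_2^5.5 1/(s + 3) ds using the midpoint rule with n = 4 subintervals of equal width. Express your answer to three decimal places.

Δs = (5.5 − 2)/4 = 0.875.
Midpoints: 2.4375, 3.3125, 4.1875, 5.0625.
f(2.4375) = 16/87, f(3.3125) = 16/101, f(4.1875) = 16/115, f(5.0625) = 16/129.
Sum = Δs · [f(2.4375) + f(3.3125) + f(4.1875) + f(5.0625)].
Sum ≈ 0.530.

0.530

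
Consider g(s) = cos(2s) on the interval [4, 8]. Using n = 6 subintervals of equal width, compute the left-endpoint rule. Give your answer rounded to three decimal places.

Δs = (8 − 4)/6 = 2/3.
Left endpoints: 4, 14/3, 16/3, 6, 20/3, 22/3.
g(4) ≈ -0.146, g(14/3) ≈ -0.996, g(16/3) ≈ -0.323, g(6) ≈ 0.844, g(20/3) ≈ 0.720, g(22/3) ≈ -0.505.
Sum = Δs · [g(4) + g(14/3) + g(16/3) + ...].
Sum ≈ -0.270.

-0.270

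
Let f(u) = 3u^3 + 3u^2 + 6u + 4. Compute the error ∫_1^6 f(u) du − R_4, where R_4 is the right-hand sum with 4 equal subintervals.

Exact integral: ∫_1^6 f(u) du = 1311.25.
R_4 = 1843.671875.
Error = 1311.25 − 1843.671875 = -532.421875.

-532.421875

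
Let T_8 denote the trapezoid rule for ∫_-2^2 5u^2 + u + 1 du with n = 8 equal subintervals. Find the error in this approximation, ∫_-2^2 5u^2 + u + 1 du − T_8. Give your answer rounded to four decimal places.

-0.8333

Exact integral: ∫_-2^2 f(u) du ≈ 30.666667.
T_8 = 31.5.
Error ≈ 30.666667 − 31.5 ≈ -0.8333.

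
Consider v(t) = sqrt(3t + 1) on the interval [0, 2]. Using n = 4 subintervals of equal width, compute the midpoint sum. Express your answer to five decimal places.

Δt = (2 − 0)/4 = 0.5.
Midpoints: 0.25, 0.75, 1.25, 1.75.
v(0.25) ≈ 1.32288, v(0.75) ≈ 1.80278, v(1.25) ≈ 2.17945, v(1.75) ≈ 2.50000.
Sum = Δt · [v(0.25) + v(0.75) + v(1.25) + v(1.75)].
Sum ≈ 3.90255.

3.90255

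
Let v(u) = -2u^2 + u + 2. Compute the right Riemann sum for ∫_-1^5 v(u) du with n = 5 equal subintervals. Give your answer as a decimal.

Δu = (5 − (-1))/5 = 1.2.
Right endpoints: 0.2, 1.4, 2.6, 3.8, 5.
v(0.2) = 2.12, v(1.4) = -0.52, v(2.6) = -8.92, v(3.8) = -23.08, v(5) = -43.
Sum = Δu · [v(0.2) + v(1.4) + v(2.6) + v(3.8) + v(5)].
Sum = -88.08.

-88.08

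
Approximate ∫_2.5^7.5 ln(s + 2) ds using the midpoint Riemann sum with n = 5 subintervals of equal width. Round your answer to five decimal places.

9.62377

Δs = (7.5 − 2.5)/5 = 1.
Midpoints: 3, 4, 5, 6, 7.
f(3) ≈ 1.60944, f(4) ≈ 1.79176, f(5) ≈ 1.94591, f(6) ≈ 2.07944, f(7) ≈ 2.19722.
Sum = Δs · [f(3) + f(4) + f(5) + f(6) + f(7)].
Sum ≈ 9.62377.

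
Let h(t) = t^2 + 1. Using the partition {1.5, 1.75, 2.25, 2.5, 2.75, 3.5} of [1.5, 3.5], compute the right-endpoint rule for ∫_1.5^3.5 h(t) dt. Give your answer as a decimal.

17.9375

Subinterval widths: 0.25, 0.5, 0.25, 0.25, 0.75.
Right endpoints: 1.75, 2.25, 2.5, 2.75, 3.5.
h(1.75) = 4.0625, h(2.25) = 6.0625, h(2.5) = 7.25, h(2.75) = 8.5625, h(3.5) = 13.25.
Sum = Σ Δt_i · h(t_i).
Sum = 17.9375.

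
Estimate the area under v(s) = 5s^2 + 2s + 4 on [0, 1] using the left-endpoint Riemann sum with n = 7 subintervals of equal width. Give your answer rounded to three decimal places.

Δs = (1 − 0)/7 = 1/7.
Left endpoints: 0, 1/7, 2/7, 3/7, 4/7, 5/7, 6/7.
v(0) = 4, v(1/7) = 215/49, v(2/7) = 244/49, v(3/7) = 283/49, v(4/7) = 332/49, v(5/7) = 391/49, v(6/7) = 460/49.
Sum = Δs · [v(0) + v(1/7) + v(2/7) + ...].
Sum ≈ 6.184.

6.184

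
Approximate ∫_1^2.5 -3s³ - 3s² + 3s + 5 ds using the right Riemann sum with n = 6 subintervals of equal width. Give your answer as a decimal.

Δs = (2.5 − 1)/6 = 0.25.
Right endpoints: 1.25, 1.5, 1.75, 2, 2.25, 2.5.
f(1.25) = -1.796875, f(1.5) = -7.375, f(1.75) = -15.015625, f(2) = -25, f(2.25) = -37.609375, f(2.5) = -53.125.
Sum = Δs · [f(1.25) + f(1.5) + f(1.75) + ...].
Sum = -34.98046875.

-34.98046875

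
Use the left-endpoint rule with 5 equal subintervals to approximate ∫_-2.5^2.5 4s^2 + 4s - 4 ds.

15

Δs = (2.5 − (-2.5))/5 = 1.
Left endpoints: -2.5, -1.5, -0.5, 0.5, 1.5.
f(-2.5) = 11, f(-1.5) = -1, f(-0.5) = -5, f(0.5) = -1, f(1.5) = 11.
Sum = Δs · [f(-2.5) + f(-1.5) + f(-0.5) + f(0.5) + f(1.5)].
Sum = 15.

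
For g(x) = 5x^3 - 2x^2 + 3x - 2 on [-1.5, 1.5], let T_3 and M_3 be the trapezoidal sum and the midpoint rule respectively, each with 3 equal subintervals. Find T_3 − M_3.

T_3 = -11.5.
M_3 = -10.
T_3 − M_3 = -1.5.

-1.5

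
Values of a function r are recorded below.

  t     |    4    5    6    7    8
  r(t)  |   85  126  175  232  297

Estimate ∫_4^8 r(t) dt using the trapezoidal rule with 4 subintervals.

Δt = 1.
T_4 = (1/2)·[85 + 2·126 + 2·175 + 2·232 + 297] = 724.

724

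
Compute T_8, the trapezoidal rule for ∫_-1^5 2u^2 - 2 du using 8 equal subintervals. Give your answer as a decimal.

Δu = (5 − (-1))/8 = 0.75.
f(-1) = 0, f(-0.25) = -1.875, f(0.5) = -1.5, f(1.25) = 1.125, f(2) = 6, f(2.75) = 13.125, f(3.5) = 22.5, f(4.25) = 34.125, f(5) = 48.
T_8 = (Δu/2)·[f(u_0) + 2f(u_1) + ... + 2f(u_{7}) + f(u_8)].
Sum = 73.125.

73.125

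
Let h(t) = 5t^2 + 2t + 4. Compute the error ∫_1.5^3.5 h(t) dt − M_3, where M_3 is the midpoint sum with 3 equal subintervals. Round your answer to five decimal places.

Exact integral: ∫_1.5^3.5 h(t) dt ≈ 83.8333333.
M_3 ≈ 83.4629630.
Error ≈ 83.8333333 − 83.4629630 ≈ 0.37037.

0.37037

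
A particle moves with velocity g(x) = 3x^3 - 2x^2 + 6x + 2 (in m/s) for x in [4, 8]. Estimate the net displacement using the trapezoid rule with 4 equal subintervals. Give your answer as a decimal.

Δx = (8 − 4)/4 = 1.
g(4) = 186, g(5) = 357, g(6) = 614, g(7) = 975, g(8) = 1458.
T_4 = (Δx/2)·[g(x_0) + 2g(x_1) + 2g(x_2) + 2g(x_3) + g(x_4)].
Sum = 2768.

2768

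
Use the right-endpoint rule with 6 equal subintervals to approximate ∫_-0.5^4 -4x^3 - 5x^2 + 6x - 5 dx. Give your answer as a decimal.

Δx = (4 − (-0.5))/6 = 0.75.
Right endpoints: 0.25, 1, 1.75, 2.5, 3.25, 4.
f(0.25) = -3.875, f(1) = -8, f(1.75) = -31.25, f(2.5) = -83.75, f(3.25) = -175.625, f(4) = -317.
Sum = Δx · [f(0.25) + f(1) + f(1.75) + ...].
Sum = -464.625.

-464.625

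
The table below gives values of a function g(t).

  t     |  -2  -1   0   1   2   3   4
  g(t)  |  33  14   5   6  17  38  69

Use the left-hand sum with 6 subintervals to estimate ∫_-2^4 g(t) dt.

113

Δt = 1.
Sum = 1·[33 + 14 + 5 + 6 + 17 + 38] = 113.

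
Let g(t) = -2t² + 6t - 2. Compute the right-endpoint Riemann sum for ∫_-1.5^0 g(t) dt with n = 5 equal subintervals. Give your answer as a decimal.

-10.02

Δt = (0 − (-1.5))/5 = 0.3.
Right endpoints: -1.2, -0.9, -0.6, -0.3, 0.
g(-1.2) = -12.08, g(-0.9) = -9.02, g(-0.6) = -6.32, g(-0.3) = -3.98, g(0) = -2.
Sum = Δt · [g(-1.2) + g(-0.9) + g(-0.6) + g(-0.3) + g(0)].
Sum = -10.02.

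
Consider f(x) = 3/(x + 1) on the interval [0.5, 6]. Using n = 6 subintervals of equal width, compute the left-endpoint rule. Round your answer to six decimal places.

Δx = (6 − 0.5)/6 = 11/12.
Left endpoints: 0.5, 17/12, 7/3, 3.25, 25/6, 61/12.
f(0.5) = 2, f(17/12) = 36/29, f(7/3) = 0.9, f(3.25) = 12/17, f(25/6) = 18/31, f(61/12) = 36/73.
Sum = Δx · [f(0.5) + f(17/12) + f(7/3) + ...].
Sum ≈ 5.427636.

5.427636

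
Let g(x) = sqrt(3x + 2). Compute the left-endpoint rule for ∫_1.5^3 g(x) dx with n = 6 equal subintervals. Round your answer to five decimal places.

4.32808

Δx = (3 − 1.5)/6 = 0.25.
Left endpoints: 1.5, 1.75, 2, 2.25, 2.5, 2.75.
g(1.5) ≈ 2.54951, g(1.75) ≈ 2.69258, g(2) ≈ 2.82843, g(2.25) ≈ 2.95804, g(2.5) ≈ 3.08221, g(2.75) ≈ 3.20156.
Sum = Δx · [g(1.5) + g(1.75) + g(2) + ...].
Sum ≈ 4.32808.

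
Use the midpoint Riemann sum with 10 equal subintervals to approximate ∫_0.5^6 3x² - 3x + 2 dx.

172.8340625

Δx = (6 − 0.5)/10 = 0.55.
Midpoints: 0.775, 1.325, 1.875, 2.425, 2.975, 3.525, 4.075, 4.625, 5.175, 5.725.
f(0.775) = 1.476875, f(1.325) = 3.291875, f(1.875) = 6.921875, f(2.425) = 12.366875, f(2.975) = 19.626875, f(3.525) = 28.701875, f(4.075) = 39.591875, f(4.625) = 52.296875, f(5.175) = 66.816875, f(5.725) = 83.151875.
Sum = Δx · [f(0.775) + f(1.325) + f(1.875) + ...].
Sum = 172.8340625.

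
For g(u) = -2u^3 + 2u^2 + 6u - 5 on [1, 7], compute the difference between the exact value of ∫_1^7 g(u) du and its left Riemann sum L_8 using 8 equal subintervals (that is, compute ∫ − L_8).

Exact integral: ∫_1^7 g(u) du = -858.
L_8 = -663.375.
Error = -858 − (-663.375) = -194.625.

-194.625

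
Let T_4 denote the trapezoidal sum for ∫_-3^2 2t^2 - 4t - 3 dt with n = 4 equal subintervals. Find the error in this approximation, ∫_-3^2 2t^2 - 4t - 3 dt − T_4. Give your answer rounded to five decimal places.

-2.60417

Exact integral: ∫_-3^2 f(t) dt ≈ 18.3333333.
T_4 = 20.9375.
Error ≈ 18.3333333 − 20.9375 ≈ -2.60417.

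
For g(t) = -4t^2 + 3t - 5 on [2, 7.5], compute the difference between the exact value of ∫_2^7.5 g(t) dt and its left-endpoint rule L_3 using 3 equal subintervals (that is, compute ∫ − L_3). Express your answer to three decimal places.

-164.134

Exact integral: ∫_2^7.5 g(t) dt ≈ -500.95833.
L_3 ≈ -336.82407.
Error ≈ -500.95833 − (-336.82407) ≈ -164.134.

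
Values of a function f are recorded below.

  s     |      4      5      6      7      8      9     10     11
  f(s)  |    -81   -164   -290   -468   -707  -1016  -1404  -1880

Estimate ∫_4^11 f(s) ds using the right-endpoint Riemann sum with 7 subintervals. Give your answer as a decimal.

Δs = 1.
Sum = 1·[(-164) + (-290) + (-468) + (-707) + (-1016) + (-1404) + (-1880)] = -5929.

-5929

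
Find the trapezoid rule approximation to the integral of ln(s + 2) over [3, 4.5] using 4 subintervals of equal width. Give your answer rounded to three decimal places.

Δs = (4.5 − 3)/4 = 0.375.
f(3) ≈ 1.609, f(3.375) ≈ 1.682, f(3.75) ≈ 1.749, f(4.125) ≈ 1.812, f(4.5) ≈ 1.872.
T_4 = (Δs/2)·[f(s_0) + 2f(s_1) + 2f(s_2) + 2f(s_3) + f(s_4)].
Sum ≈ 2.619.

2.619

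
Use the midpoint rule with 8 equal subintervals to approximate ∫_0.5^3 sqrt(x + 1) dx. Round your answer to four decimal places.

Δx = (3 − 0.5)/8 = 0.3125.
Midpoints: 0.65625, 0.96875, 1.28125, 1.59375, 1.90625, 2.21875, 2.53125, 2.84375.
f(0.65625) ≈ 1.2870, f(0.96875) ≈ 1.4031, f(1.28125) ≈ 1.5104, f(1.59375) ≈ 1.6105, f(1.90625) ≈ 1.7048, f(2.21875) ≈ 1.7941, f(2.53125) ≈ 1.8792, f(2.84375) ≈ 1.9605.
Sum = Δx · [f(0.65625) + f(0.96875) + f(1.28125) + ...].
Sum ≈ 4.1092.

4.1092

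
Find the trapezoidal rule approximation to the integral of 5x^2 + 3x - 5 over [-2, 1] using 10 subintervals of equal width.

-4.275

Δx = (1 − (-2))/10 = 0.3.
f(-2) = 9, f(-1.7) = 4.35, f(-1.4) = 0.6, f(-1.1) = -2.25, f(-0.8) = -4.2, f(-0.5) = -5.25, f(-0.2) = -5.4, f(0.1) = -4.65, f(0.4) = -3, f(0.7) = -0.45, f(1) = 3.
T_10 = (Δx/2)·[f(x_0) + 2f(x_1) + ... + 2f(x_{9}) + f(x_10)].
Sum = -4.275.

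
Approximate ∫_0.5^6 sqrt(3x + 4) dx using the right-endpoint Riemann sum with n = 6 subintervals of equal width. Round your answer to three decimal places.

21.117

Δx = (6 − 0.5)/6 = 11/12.
Right endpoints: 17/12, 7/3, 3.25, 25/6, 61/12, 6.
f(17/12) ≈ 2.872, f(7/3) ≈ 3.317, f(3.25) ≈ 3.708, f(25/6) ≈ 4.062, f(61/12) ≈ 4.387, f(6) ≈ 4.690.
Sum = Δx · [f(17/12) + f(7/3) + f(3.25) + ...].
Sum ≈ 21.117.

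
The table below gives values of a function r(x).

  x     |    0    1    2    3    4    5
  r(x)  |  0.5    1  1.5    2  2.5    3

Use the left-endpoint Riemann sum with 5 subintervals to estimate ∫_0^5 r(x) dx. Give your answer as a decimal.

Δx = 1.
Sum = 1·[0.5 + 1 + 1.5 + 2 + 2.5] = 7.5.

7.5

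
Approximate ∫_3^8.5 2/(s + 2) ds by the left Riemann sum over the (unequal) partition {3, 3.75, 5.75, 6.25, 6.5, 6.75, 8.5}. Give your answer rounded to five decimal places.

1.64411

Subinterval widths: 0.75, 2, 0.5, 0.25, 0.25, 1.75.
Left endpoints: 3, 3.75, 5.75, 6.25, 6.5, 6.75.
f(3) = 0.4, f(3.75) = 8/23, f(5.75) = 8/31, f(6.25) = 8/33, f(6.5) = 4/17, f(6.75) = 8/35.
Sum = Σ Δs_i · f(s_i).
Sum ≈ 1.64411.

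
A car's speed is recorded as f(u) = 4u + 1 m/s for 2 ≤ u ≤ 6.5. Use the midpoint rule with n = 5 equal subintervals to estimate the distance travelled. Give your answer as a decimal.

81

Δu = (6.5 − 2)/5 = 0.9.
Midpoints: 2.45, 3.35, 4.25, 5.15, 6.05.
f(2.45) = 10.8, f(3.35) = 14.4, f(4.25) = 18, f(5.15) = 21.6, f(6.05) = 25.2.
Sum = Δu · [f(2.45) + f(3.35) + f(4.25) + f(5.15) + f(6.05)].
Sum = 81.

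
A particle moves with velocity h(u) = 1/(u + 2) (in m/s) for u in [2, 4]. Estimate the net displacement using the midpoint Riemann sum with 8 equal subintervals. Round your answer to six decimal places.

0.405375

Δu = (4 − 2)/8 = 0.25.
Midpoints: 2.125, 2.375, 2.625, 2.875, 3.125, 3.375, 3.625, 3.875.
h(2.125) = 8/33, h(2.375) = 8/35, h(2.625) = 8/37, h(2.875) = 8/39, h(3.125) = 8/41, h(3.375) = 8/43, h(3.625) = 8/45, h(3.875) = 8/47.
Sum = Δu · [h(2.125) + h(2.375) + h(2.625) + ...].
Sum ≈ 0.405375.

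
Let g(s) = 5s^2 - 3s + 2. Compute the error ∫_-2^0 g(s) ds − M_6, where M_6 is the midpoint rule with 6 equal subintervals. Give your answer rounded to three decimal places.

Exact integral: ∫_-2^0 g(s) ds ≈ 23.33333.
M_6 ≈ 23.24074.
Error ≈ 23.33333 − 23.24074 ≈ 0.093.

0.093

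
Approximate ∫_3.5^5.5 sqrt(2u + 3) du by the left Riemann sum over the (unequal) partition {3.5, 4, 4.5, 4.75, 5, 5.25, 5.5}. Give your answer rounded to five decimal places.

Subinterval widths: 0.5, 0.5, 0.25, 0.25, 0.25, 0.25.
Left endpoints: 3.5, 4, 4.5, 4.75, 5, 5.25.
f(3.5) ≈ 3.16228, f(4) ≈ 3.31662, f(4.5) ≈ 3.46410, f(4.75) ≈ 3.53553, f(5) ≈ 3.60555, f(5.25) ≈ 3.67423.
Sum = Σ Δu_i · f(u_i).
Sum ≈ 6.80931.

6.80931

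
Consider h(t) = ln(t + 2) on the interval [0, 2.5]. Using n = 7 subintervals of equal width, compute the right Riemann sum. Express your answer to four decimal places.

Δt = (2.5 − 0)/7 = 5/14.
Right endpoints: 5/14, 5/7, 15/14, 10/7, 25/14, 15/7, 2.5.
h(5/14) ≈ 0.8575, h(5/7) ≈ 0.9985, h(15/14) ≈ 1.1221, h(10/7) ≈ 1.2321, h(25/14) ≈ 1.3312, h(15/7) ≈ 1.4214, h(2.5) ≈ 1.5041.
Sum = Δt · [h(5/14) + h(5/7) + h(15/14) + ...].
Sum ≈ 3.0239.

3.0239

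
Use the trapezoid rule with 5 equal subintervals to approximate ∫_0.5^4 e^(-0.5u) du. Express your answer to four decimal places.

Δu = (4 − 0.5)/5 = 0.7.
f(0.5) ≈ 0.7788, f(1.2) ≈ 0.5488, f(1.9) ≈ 0.3867, f(2.6) ≈ 0.2725, f(3.3) ≈ 0.1920, f(4) ≈ 0.1353.
T_5 = (Δu/2)·[f(u_0) + 2f(u_1) + ... + 2f(u_{4}) + f(u_5)].
Sum ≈ 1.3000.

1.3000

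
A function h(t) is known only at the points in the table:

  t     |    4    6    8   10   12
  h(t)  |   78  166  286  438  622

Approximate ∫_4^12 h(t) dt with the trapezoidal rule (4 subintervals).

2480

Δt = 2.
T_4 = (2/2)·[78 + 2·166 + 2·286 + 2·438 + 622] = 2480.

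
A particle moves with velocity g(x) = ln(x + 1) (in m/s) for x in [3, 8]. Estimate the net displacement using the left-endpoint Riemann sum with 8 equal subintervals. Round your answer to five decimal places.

Δx = (8 − 3)/8 = 0.625.
Left endpoints: 3, 3.625, 4.25, 4.875, 5.5, 6.125, 6.75, 7.375.
g(3) ≈ 1.38629, g(3.625) ≈ 1.53148, g(4.25) ≈ 1.65823, g(4.875) ≈ 1.77071, g(5.5) ≈ 1.87180, g(6.125) ≈ 1.96361, g(6.75) ≈ 2.04769, g(7.375) ≈ 2.12525.
Sum = Δx · [g(3) + g(3.625) + g(4.25) + ...].
Sum ≈ 8.97191.

8.97191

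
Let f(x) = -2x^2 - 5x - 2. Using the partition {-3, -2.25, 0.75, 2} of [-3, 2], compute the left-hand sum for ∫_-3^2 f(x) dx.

Subinterval widths: 0.75, 3, 1.25.
Left endpoints: -3, -2.25, 0.75.
f(-3) = -5, f(-2.25) = -0.875, f(0.75) = -6.875.
Sum = Σ Δx_i · f(x_i).
Sum = -14.96875.

-14.96875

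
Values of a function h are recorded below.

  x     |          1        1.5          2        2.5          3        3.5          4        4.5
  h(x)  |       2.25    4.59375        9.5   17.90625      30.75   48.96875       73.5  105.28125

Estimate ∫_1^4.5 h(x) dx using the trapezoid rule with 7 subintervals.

Δx = 0.5.
T_7 = (0.5/2)·[2.25 + 2·4.59375 + 2·9.5 + 2·17.90625 + 2·30.75 + 2·48.96875 + 2·73.5 + 105.28125] = 119.4921875.

119.4921875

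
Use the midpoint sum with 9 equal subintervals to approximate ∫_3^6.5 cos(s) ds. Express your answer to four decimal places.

0.0745

Δs = (6.5 − 3)/9 = 7/18.
Midpoints: 115/36, 43/12, 143/36, 157/36, 4.75, 185/36, 199/36, 71/12, 227/36.
f(115/36) ≈ -0.9986, f(43/12) ≈ -0.9040, f(143/36) ≈ -0.6744, f(157/36) ≈ -0.3441, f(4.75) ≈ 0.0376, f(185/36) ≈ 0.4137, f(199/36) ≈ 0.7280, f(71/12) ≈ 0.9336, f(227/36) ≈ 0.9997.
Sum = Δs · [f(115/36) + f(43/12) + f(143/36) + ...].
Sum ≈ 0.0745.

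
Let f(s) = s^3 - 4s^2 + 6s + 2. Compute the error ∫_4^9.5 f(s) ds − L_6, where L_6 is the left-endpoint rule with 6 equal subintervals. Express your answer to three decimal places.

230.114

Exact integral: ∫_4^9.5 f(s) ds ≈ 1148.18229.
L_6 ≈ 918.06872.
Error ≈ 1148.18229 − 918.06872 ≈ 230.114.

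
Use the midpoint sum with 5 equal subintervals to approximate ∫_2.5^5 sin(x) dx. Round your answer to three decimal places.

Δx = (5 − 2.5)/5 = 0.5.
Midpoints: 2.75, 3.25, 3.75, 4.25, 4.75.
f(2.75) ≈ 0.382, f(3.25) ≈ -0.108, f(3.75) ≈ -0.572, f(4.25) ≈ -0.895, f(4.75) ≈ -0.999.
Sum = Δx · [f(2.75) + f(3.25) + f(3.75) + f(4.25) + f(4.75)].
Sum ≈ -1.096.

-1.096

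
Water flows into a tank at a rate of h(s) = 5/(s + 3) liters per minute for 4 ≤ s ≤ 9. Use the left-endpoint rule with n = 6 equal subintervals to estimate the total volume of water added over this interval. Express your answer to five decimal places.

Δs = (9 − 4)/6 = 5/6.
Left endpoints: 4, 29/6, 17/3, 6.5, 22/3, 49/6.
h(4) = 5/7, h(29/6) = 30/47, h(17/3) = 15/26, h(6.5) = 10/19, h(22/3) = 15/31, h(49/6) = 30/67.
Sum = Δs · [h(4) + h(29/6) + h(17/3) + ...].
Sum ≈ 2.82288.

2.82288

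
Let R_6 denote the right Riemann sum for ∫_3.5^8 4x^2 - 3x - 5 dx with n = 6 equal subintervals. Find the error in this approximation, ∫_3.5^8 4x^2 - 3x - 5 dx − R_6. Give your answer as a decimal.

-74.25

Exact integral: ∫_3.5^8 f(x) dx = 525.375.
R_6 = 599.625.
Error = 525.375 − 599.625 = -74.25.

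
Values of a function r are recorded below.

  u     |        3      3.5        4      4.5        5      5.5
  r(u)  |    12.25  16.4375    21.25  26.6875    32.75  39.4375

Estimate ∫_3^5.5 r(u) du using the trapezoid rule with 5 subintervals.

Δu = 0.5.
T_5 = (0.5/2)·[12.25 + 2·16.4375 + 2·21.25 + 2·26.6875 + 2·32.75 + 39.4375] = 61.484375.

61.484375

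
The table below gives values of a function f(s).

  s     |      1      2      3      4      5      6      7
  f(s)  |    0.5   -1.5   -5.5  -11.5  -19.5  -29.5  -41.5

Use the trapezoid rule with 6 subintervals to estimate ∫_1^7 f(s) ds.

-88

Δs = 1.
T_6 = (1/2)·[0.5 + 2·(-1.5) + 2·(-5.5) + 2·(-11.5) + 2·(-19.5) + 2·(-29.5) + (-41.5)] = -88.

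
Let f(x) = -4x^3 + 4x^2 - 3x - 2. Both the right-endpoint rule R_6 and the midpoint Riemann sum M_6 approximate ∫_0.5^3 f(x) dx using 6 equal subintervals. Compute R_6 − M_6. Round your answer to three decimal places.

-18.511

R_6 ≈ -81.12558.
M_6 ≈ -62.61429.
R_6 − M_6 ≈ -18.511.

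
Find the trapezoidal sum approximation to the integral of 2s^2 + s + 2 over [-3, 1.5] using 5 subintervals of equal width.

27.09

Δs = (1.5 − (-3))/5 = 0.9.
f(-3) = 17, f(-2.1) = 8.72, f(-1.2) = 3.68, f(-0.3) = 1.88, f(0.6) = 3.32, f(1.5) = 8.
T_5 = (Δs/2)·[f(s_0) + 2f(s_1) + ... + 2f(s_{4}) + f(s_5)].
Sum = 27.09.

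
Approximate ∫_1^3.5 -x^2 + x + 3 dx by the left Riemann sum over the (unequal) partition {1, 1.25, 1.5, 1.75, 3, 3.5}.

Subinterval widths: 0.25, 0.25, 0.25, 1.25, 0.5.
Left endpoints: 1, 1.25, 1.5, 1.75, 3.
f(1) = 3, f(1.25) = 2.6875, f(1.5) = 2.25, f(1.75) = 1.6875, f(3) = -3.
Sum = Σ Δx_i · f(x_i).
Sum = 2.59375.

2.59375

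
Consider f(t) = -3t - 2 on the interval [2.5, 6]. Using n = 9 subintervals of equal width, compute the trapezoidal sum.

-51.625

Δt = (6 − 2.5)/9 = 7/18.
f(2.5) = -9.5, f(26/9) = -32/3, f(59/18) = -71/6, f(11/3) = -13, f(73/18) = -85/6, f(40/9) = -46/3, f(29/6) = -16.5, f(47/9) = -53/3, f(101/18) = -113/6, f(6) = -20.
T_9 = (Δt/2)·[f(t_0) + 2f(t_1) + ... + 2f(t_{8}) + f(t_9)].
Sum = -51.625.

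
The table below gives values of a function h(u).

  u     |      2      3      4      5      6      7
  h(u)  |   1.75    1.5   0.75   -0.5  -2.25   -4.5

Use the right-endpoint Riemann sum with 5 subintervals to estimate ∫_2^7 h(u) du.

-5

Δu = 1.
Sum = 1·[1.5 + 0.75 + (-0.5) + (-2.25) + (-4.5)] = -5.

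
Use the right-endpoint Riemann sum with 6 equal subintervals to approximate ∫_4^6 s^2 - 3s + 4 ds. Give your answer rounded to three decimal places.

31.037

Δs = (6 − 4)/6 = 1/3.
Right endpoints: 13/3, 14/3, 5, 16/3, 17/3, 6.
f(13/3) = 88/9, f(14/3) = 106/9, f(5) = 14, f(16/3) = 148/9, f(17/3) = 172/9, f(6) = 22.
Sum = Δs · [f(13/3) + f(14/3) + f(5) + ...].
Sum ≈ 31.037.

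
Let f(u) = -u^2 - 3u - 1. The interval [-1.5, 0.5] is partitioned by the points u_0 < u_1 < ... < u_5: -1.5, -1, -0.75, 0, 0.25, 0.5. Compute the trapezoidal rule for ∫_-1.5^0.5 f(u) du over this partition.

Subinterval widths: 0.5, 0.25, 0.75, 0.25, 0.25.
f(-1.5) = 1.25, f(-1) = 1, f(-0.75) = 0.6875, f(0) = -1, f(0.25) = -1.8125, f(0.5) = -2.75.
On each subinterval the trapezoid contributes (Δu_i/2)·[f(u_{i-1}) + f(u_i)].
Sum = -0.265625.

-0.265625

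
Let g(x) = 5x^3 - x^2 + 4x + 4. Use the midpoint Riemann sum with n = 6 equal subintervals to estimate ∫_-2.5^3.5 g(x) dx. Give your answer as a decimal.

Δx = (3.5 − (-2.5))/6 = 1.
Midpoints: -2, -1, 0, 1, 2, 3.
g(-2) = -48, g(-1) = -6, g(0) = 4, g(1) = 12, g(2) = 48, g(3) = 142.
Sum = Δx · [g(-2) + g(-1) + g(0) + ...].
Sum = 152.

152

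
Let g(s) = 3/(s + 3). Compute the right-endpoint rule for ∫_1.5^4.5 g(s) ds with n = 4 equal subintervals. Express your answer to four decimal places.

1.4369

Δs = (4.5 − 1.5)/4 = 0.75.
Right endpoints: 2.25, 3, 3.75, 4.5.
g(2.25) = 4/7, g(3) = 0.5, g(3.75) = 4/9, g(4.5) = 0.4.
Sum = Δs · [g(2.25) + g(3) + g(3.75) + g(4.5)].
Sum ≈ 1.4369.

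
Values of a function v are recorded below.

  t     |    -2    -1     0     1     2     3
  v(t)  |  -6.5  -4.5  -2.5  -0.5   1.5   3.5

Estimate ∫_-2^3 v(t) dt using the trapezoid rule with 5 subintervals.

Δt = 1.
T_5 = (1/2)·[(-6.5) + 2·(-4.5) + 2·(-2.5) + 2·(-0.5) + 2·1.5 + 3.5] = -7.5.

-7.5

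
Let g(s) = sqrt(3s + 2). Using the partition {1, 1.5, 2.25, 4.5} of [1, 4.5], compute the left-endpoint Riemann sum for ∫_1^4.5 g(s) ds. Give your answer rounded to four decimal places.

9.6858

Subinterval widths: 0.5, 0.75, 2.25.
Left endpoints: 1, 1.5, 2.25.
g(1) ≈ 2.2361, g(1.5) ≈ 2.5495, g(2.25) ≈ 2.9580.
Sum = Σ Δs_i · g(s_i).
Sum ≈ 9.6858.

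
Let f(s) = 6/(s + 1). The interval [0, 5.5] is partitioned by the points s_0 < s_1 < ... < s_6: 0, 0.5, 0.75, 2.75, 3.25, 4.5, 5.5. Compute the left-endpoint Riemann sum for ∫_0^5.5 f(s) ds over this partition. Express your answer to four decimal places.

14.5128

Subinterval widths: 0.5, 0.25, 2, 0.5, 1.25, 1.
Left endpoints: 0, 0.5, 0.75, 2.75, 3.25, 4.5.
f(0) = 6, f(0.5) = 4, f(0.75) = 24/7, f(2.75) = 1.6, f(3.25) = 24/17, f(4.5) = 12/11.
Sum = Σ Δs_i · f(s_i).
Sum ≈ 14.5128.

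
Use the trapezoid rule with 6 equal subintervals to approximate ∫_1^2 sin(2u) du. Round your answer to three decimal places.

Δu = (2 − 1)/6 = 1/6.
f(1) ≈ 0.909, f(7/6) ≈ 0.723, f(4/3) ≈ 0.457, f(1.5) ≈ 0.141, f(5/3) ≈ -0.191, f(11/6) ≈ -0.501, f(2) ≈ -0.757.
T_6 = (Δu/2)·[f(u_0) + 2f(u_1) + ... + 2f(u_{5}) + f(u_6)].
Sum ≈ 0.118.

0.118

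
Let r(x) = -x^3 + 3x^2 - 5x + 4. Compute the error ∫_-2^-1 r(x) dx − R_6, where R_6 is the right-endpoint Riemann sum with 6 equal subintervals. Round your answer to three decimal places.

1.715

Exact integral: ∫_-2^-1 r(x) dx = 22.25.
R_6 ≈ 20.53472.
Error ≈ 22.25 − 20.53472 ≈ 1.715.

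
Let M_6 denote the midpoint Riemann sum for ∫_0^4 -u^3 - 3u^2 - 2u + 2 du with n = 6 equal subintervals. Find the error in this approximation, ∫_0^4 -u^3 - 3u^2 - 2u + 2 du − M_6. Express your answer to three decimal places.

-1.333

Exact integral: ∫_0^4 f(u) du = -136.
M_6 ≈ -134.66667.
Error ≈ -136 − (-134.66667) ≈ -1.333.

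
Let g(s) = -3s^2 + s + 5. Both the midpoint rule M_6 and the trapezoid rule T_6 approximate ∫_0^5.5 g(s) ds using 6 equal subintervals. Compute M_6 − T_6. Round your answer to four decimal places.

3.4661

M_6 ≈ -122.594618.
T_6 ≈ -126.060764.
M_6 − T_6 ≈ 3.4661.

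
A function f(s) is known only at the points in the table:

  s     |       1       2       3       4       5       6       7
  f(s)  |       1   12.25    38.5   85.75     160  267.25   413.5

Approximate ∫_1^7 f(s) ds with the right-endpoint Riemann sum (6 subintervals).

Δs = 1.
Sum = 1·[12.25 + 38.5 + 85.75 + 160 + 267.25 + 413.5] = 977.25.

977.25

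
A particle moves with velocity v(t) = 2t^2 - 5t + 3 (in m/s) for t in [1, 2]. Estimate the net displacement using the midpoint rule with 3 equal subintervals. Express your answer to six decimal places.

Δt = (2 − 1)/3 = 1/3.
Midpoints: 7/6, 1.5, 11/6.
v(7/6) = -1/9, v(1.5) = 0, v(11/6) = 5/9.
Sum = Δt · [v(7/6) + v(1.5) + v(11/6)].
Sum ≈ 0.148148.

0.148148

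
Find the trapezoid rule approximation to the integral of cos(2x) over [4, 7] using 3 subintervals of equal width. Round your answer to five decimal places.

0.00040

Δx = (7 − 4)/3 = 1.
f(4) ≈ -0.14550, f(5) ≈ -0.83907, f(6) ≈ 0.84385, f(7) ≈ 0.13674.
T_3 = (Δx/2)·[f(x_0) + 2f(x_1) + 2f(x_2) + f(x_3)].
Sum ≈ 0.00040.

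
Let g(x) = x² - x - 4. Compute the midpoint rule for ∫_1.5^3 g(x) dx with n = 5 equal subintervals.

-1.51125

Δx = (3 − 1.5)/5 = 0.3.
Midpoints: 1.65, 1.95, 2.25, 2.55, 2.85.
g(1.65) = -2.9275, g(1.95) = -2.1475, g(2.25) = -1.1875, g(2.55) = -0.0475, g(2.85) = 1.2725.
Sum = Δx · [g(1.65) + g(1.95) + g(2.25) + g(2.55) + g(2.85)].
Sum = -1.51125.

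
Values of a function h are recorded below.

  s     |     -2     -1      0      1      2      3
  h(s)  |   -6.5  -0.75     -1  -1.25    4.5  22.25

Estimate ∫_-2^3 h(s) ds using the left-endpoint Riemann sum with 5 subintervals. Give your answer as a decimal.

-5

Δs = 1.
Sum = 1·[(-6.5) + (-0.75) + (-1) + (-1.25) + 4.5] = -5.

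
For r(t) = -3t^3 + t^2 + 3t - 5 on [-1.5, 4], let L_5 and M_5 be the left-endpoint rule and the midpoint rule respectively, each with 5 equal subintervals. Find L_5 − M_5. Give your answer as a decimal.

L_5 = -89.4575.
M_5 = -166.9353125.
L_5 − M_5 = 77.4778125.

77.4778125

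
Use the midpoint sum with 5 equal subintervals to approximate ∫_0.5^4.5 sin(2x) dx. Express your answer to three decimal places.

0.809

Δx = (4.5 − 0.5)/5 = 0.8.
Midpoints: 0.9, 1.7, 2.5, 3.3, 4.1.
f(0.9) ≈ 0.974, f(1.7) ≈ -0.256, f(2.5) ≈ -0.959, f(3.3) ≈ 0.312, f(4.1) ≈ 0.941.
Sum = Δx · [f(0.9) + f(1.7) + f(2.5) + f(3.3) + f(4.1)].
Sum ≈ 0.809.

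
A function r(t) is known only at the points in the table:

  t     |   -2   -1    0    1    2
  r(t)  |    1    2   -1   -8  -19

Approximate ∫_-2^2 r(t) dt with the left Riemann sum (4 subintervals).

Δt = 1.
Sum = 1·[1 + 2 + (-1) + (-8)] = -6.

-6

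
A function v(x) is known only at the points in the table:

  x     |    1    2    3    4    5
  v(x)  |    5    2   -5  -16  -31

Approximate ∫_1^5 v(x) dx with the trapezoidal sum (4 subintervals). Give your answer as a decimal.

-32

Δx = 1.
T_4 = (1/2)·[5 + 2·2 + 2·(-5) + 2·(-16) + (-31)] = -32.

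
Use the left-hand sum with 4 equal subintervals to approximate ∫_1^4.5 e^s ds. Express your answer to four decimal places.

54.6056

Δs = (4.5 − 1)/4 = 0.875.
Left endpoints: 1, 1.875, 2.75, 3.625.
f(1) ≈ 2.7183, f(1.875) ≈ 6.5208, f(2.75) ≈ 15.6426, f(3.625) ≈ 37.5247.
Sum = Δs · [f(1) + f(1.875) + f(2.75) + f(3.625)].
Sum ≈ 54.6056.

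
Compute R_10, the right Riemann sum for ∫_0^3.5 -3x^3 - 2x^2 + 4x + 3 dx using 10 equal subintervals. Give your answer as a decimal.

-131.74546875

Δx = (3.5 − 0)/10 = 0.35.
Right endpoints: 0.35, 0.7, 1.05, 1.4, 1.75, 2.1, 2.45, 2.8, 3.15, 3.5.
f(0.35) = 4.026375, f(0.7) = 3.791, f(1.05) = 1.522125, f(1.4) = -3.552, f(1.75) = -12.203125, f(2.1) = -25.203, f(2.45) = -43.323375, f(2.8) = -67.336, f(3.15) = -98.012625, f(3.5) = -136.125.
Sum = Δx · [f(0.35) + f(0.7) + f(1.05) + ...].
Sum = -131.74546875.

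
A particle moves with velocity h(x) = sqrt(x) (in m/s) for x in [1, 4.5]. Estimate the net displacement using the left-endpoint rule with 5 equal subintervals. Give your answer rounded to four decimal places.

Δx = (4.5 − 1)/5 = 0.7.
Left endpoints: 1, 1.7, 2.4, 3.1, 3.8.
h(1) ≈ 1.0000, h(1.7) ≈ 1.3038, h(2.4) ≈ 1.5492, h(3.1) ≈ 1.7607, h(3.8) ≈ 1.9494.
Sum = Δx · [h(1) + h(1.7) + h(2.4) + h(3.1) + h(3.8)].
Sum ≈ 5.2942.

5.2942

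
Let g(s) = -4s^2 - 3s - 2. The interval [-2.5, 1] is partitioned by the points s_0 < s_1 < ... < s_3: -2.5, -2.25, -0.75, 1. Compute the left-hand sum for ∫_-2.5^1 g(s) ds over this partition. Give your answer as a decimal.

Subinterval widths: 0.25, 1.5, 1.75.
Left endpoints: -2.5, -2.25, -0.75.
g(-2.5) = -19.5, g(-2.25) = -15.5, g(-0.75) = -2.
Sum = Σ Δs_i · g(s_i).
Sum = -31.625.

-31.625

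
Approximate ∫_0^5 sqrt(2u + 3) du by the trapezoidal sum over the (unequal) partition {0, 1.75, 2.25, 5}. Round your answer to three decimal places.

13.792

Subinterval widths: 1.75, 0.5, 2.75.
f(0) ≈ 1.732, f(1.75) ≈ 2.550, f(2.25) ≈ 2.739, f(5) ≈ 3.606.
On each subinterval the trapezoid contributes (Δu_i/2)·[f(u_{i-1}) + f(u_i)].
Sum ≈ 13.792.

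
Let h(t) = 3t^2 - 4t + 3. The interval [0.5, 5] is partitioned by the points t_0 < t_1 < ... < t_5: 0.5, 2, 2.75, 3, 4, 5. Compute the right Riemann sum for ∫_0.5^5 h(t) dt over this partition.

119.015625

Subinterval widths: 1.5, 0.75, 0.25, 1, 1.
Right endpoints: 2, 2.75, 3, 4, 5.
h(2) = 7, h(2.75) = 14.6875, h(3) = 18, h(4) = 35, h(5) = 58.
Sum = Σ Δt_i · h(t_i).
Sum = 119.015625.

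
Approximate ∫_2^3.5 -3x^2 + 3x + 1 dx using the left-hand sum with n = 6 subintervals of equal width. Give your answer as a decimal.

Δx = (3.5 − 2)/6 = 0.25.
Left endpoints: 2, 2.25, 2.5, 2.75, 3, 3.25.
f(2) = -5, f(2.25) = -7.4375, f(2.5) = -10.25, f(2.75) = -13.4375, f(3) = -17, f(3.25) = -20.9375.
Sum = Δx · [f(2) + f(2.25) + f(2.5) + ...].
Sum = -18.515625.

-18.515625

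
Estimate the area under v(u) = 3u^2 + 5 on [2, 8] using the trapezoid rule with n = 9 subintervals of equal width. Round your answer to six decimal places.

Δu = (8 − 2)/9 = 2/3.
v(2) = 17, v(8/3) = 79/3, v(10/3) = 115/3, v(4) = 53, v(14/3) = 211/3, v(16/3) = 271/3, v(6) = 113, v(20/3) = 415/3, v(22/3) = 499/3, v(8) = 197.
T_9 = (Δu/2)·[v(u_0) + 2v(u_1) + ... + 2v(u_{8}) + v(u_9)].
Sum ≈ 535.333333.

535.333333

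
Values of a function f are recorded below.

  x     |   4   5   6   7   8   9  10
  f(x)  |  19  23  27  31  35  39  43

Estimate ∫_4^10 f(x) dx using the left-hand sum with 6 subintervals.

Δx = 1.
Sum = 1·[19 + 23 + 27 + 31 + 35 + 39] = 174.

174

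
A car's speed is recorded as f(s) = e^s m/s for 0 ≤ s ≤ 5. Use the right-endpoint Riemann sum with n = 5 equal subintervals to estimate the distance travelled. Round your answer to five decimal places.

233.20418

Δs = (5 − 0)/5 = 1.
Right endpoints: 1, 2, 3, 4, 5.
f(1) ≈ 2.71828, f(2) ≈ 7.38906, f(3) ≈ 20.08554, f(4) ≈ 54.59815, f(5) ≈ 148.41316.
Sum = Δs · [f(1) + f(2) + f(3) + f(4) + f(5)].
Sum ≈ 233.20418.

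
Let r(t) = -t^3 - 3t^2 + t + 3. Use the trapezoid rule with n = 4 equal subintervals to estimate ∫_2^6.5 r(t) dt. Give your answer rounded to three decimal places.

Δt = (6.5 − 2)/4 = 1.125.
r(2) = -15, r(3.125) = -27489/512, r(4.25) = -123.703125, r(5.375) = -119595/512, r(6.5) = -391.875.
T_4 = (Δt/2)·[r(t_0) + 2r(t_1) + 2r(t_2) + 2r(t_3) + r(t_4)].
Sum ≈ -691.216.

-691.216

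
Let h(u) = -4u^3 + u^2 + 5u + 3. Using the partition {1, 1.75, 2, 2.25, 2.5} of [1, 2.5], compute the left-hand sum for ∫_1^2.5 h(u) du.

Subinterval widths: 0.75, 0.25, 0.25, 0.25.
Left endpoints: 1, 1.75, 2, 2.25.
h(1) = 5, h(1.75) = -6.625, h(2) = -15, h(2.25) = -26.25.
Sum = Σ Δu_i · h(u_i).
Sum = -8.21875.

-8.21875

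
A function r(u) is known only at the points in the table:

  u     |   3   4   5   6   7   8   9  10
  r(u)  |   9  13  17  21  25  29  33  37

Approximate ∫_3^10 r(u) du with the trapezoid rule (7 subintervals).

Δu = 1.
T_7 = (1/2)·[9 + 2·13 + 2·17 + 2·21 + 2·25 + 2·29 + 2·33 + 37] = 161.

161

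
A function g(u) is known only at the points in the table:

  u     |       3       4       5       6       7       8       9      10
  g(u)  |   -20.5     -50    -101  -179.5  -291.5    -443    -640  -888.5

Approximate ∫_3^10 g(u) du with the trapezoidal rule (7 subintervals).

Δu = 1.
T_7 = (1/2)·[(-20.5) + 2·(-50) + 2·(-101) + 2·(-179.5) + 2·(-291.5) + 2·(-443) + 2·(-640) + (-888.5)] = -2159.5.

-2159.5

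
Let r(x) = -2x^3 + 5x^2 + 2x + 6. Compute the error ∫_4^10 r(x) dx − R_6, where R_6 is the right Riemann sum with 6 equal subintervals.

Exact integral: ∫_4^10 r(x) dx = -3192.
R_6 = -3949.
Error = -3192 − (-3949) = 757.

757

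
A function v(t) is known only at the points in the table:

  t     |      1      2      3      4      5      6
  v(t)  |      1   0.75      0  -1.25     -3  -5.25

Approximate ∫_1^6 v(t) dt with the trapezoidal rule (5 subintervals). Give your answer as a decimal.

Δt = 1.
T_5 = (1/2)·[1 + 2·0.75 + 2·0 + 2·(-1.25) + 2·(-3) + (-5.25)] = -5.625.

-5.625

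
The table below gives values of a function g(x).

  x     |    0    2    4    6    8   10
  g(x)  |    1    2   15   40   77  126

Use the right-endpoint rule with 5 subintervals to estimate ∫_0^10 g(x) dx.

Δx = 2.
Sum = 2·[2 + 15 + 40 + 77 + 126] = 520.

520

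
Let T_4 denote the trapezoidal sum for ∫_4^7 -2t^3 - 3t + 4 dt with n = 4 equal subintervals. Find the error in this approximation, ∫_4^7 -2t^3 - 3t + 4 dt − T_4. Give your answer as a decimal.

Exact integral: ∫_4^7 f(t) dt = -1110.
T_4 = -1119.28125.
Error = -1110 − (-1119.28125) = 9.28125.

9.28125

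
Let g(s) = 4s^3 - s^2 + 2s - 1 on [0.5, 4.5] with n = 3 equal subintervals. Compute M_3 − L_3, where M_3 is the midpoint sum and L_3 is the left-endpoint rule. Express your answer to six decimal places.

M_3 ≈ 378.48148148.
L_3 ≈ 195.37037037.
M_3 − L_3 ≈ 183.111111.

183.111111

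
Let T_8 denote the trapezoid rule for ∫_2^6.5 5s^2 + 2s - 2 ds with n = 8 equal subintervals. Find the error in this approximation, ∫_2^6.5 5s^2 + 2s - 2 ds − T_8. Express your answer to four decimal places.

-1.1865

Exact integral: ∫_2^6.5 f(s) ds = 473.625.
T_8 ≈ 474.811523.
Error ≈ 473.625 − 474.811523 ≈ -1.1865.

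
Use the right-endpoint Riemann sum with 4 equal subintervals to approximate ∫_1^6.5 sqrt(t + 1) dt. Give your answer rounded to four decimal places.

12.6913

Δt = (6.5 − 1)/4 = 1.375.
Right endpoints: 2.375, 3.75, 5.125, 6.5.
f(2.375) ≈ 1.8371, f(3.75) ≈ 2.1794, f(5.125) ≈ 2.4749, f(6.5) ≈ 2.7386.
Sum = Δt · [f(2.375) + f(3.75) + f(5.125) + f(6.5)].
Sum ≈ 12.6913.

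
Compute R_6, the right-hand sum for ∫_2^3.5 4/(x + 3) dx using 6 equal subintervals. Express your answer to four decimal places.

1.0267

Δx = (3.5 − 2)/6 = 0.25.
Right endpoints: 2.25, 2.5, 2.75, 3, 3.25, 3.5.
f(2.25) = 16/21, f(2.5) = 8/11, f(2.75) = 16/23, f(3) = 2/3, f(3.25) = 0.64, f(3.5) = 8/13.
Sum = Δx · [f(2.25) + f(2.5) + f(2.75) + ...].
Sum ≈ 1.0267.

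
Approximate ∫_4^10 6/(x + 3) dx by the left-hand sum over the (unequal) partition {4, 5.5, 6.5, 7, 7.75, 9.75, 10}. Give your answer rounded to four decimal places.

3.9913

Subinterval widths: 1.5, 1, 0.5, 0.75, 2, 0.25.
Left endpoints: 4, 5.5, 6.5, 7, 7.75, 9.75.
f(4) = 6/7, f(5.5) = 12/17, f(6.5) = 12/19, f(7) = 0.6, f(7.75) = 24/43, f(9.75) = 8/17.
Sum = Σ Δx_i · f(x_i).
Sum ≈ 3.9913.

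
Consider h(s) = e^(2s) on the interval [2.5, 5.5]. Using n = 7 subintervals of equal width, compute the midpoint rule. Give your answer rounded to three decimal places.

28967.912

Δs = (5.5 − 2.5)/7 = 3/7.
Midpoints: 19/7, 22/7, 25/7, 4, 31/7, 34/7, 37/7.
h(19/7) ≈ 227.824, h(22/7) ≈ 536.848, h(25/7) ≈ 1265.038, h(4) ≈ 2980.958, h(31/7) ≈ 7024.384, h(34/7) ≈ 16552.389, h(37/7) ≈ 39004.354.
Sum = Δs · [h(19/7) + h(22/7) + h(25/7) + ...].
Sum ≈ 28967.912.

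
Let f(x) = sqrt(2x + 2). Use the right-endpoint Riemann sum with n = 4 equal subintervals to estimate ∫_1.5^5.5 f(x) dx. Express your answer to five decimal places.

Δx = (5.5 − 1.5)/4 = 1.
Right endpoints: 2.5, 3.5, 4.5, 5.5.
f(2.5) ≈ 2.64575, f(3.5) ≈ 3.00000, f(4.5) ≈ 3.31662, f(5.5) ≈ 3.60555.
Sum = Δx · [f(2.5) + f(3.5) + f(4.5) + f(5.5)].
Sum ≈ 12.56793.

12.56793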